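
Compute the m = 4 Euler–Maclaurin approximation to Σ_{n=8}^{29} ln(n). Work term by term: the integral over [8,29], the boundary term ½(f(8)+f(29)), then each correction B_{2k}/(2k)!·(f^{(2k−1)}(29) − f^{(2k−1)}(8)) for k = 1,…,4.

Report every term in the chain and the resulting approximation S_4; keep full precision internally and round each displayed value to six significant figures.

S_4 ≈ 62.7319

∫_8^29 ln(x) dx evaluates to 60.0160.
Boundary: ½(f(8) + f(29)) = ½(2.07944 + 3.36730) = 2.72337.
So far: 62.7394.
Correction k=1: B_{2}/2! · (f^{(1)}(29) − f^{(1)}(8)) = 1/12 · (0.0344828 − 0.125000) = -0.00754310.
Partial sum through k=1: 62.7319.
Correction k=2: B_{4}/4! · (f^{(3)}(29) − f^{(3)}(8)) = −1/720 · (8.20042e-05 − 0.00390625) = 5.31145e-06.
Partial sum through k=2: 62.7319.
Correction k=3: B_{6}/6! · (f^{(5)}(29) − f^{(5)}(8)) = 1/30240 · (1.17010e-06 − 0.000732422) = -2.41816e-08.
Partial sum through k=3: 62.7319.
Correction k=4: B_{8}/8! · (f^{(7)}(29) − f^{(7)}(8)) = −1/1209600 · (4.17394e-08 − 0.000343323) = 2.83797e-10.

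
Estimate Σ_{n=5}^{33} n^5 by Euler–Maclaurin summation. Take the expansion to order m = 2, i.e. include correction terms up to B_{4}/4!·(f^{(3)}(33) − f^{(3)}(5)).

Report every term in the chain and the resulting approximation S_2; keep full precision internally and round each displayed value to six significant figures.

The integral term ∫_5^33 x^5 dx = 2.15242e+08.
Endpoint term: (f(5) + f(33))/2 = (3125.00 + 3.91354e+07)/2 = 1.95693e+07.
Running total after boundary: 2.34811e+08.
Correction k=1: B_{2}/2! · (f^{(1)}(33) − f^{(1)}(5)) = 1/12 · (5.92960e+06 − 3125.00) = 493873.
Running total after k=1: 2.35305e+08.
Correction k=2: B_{4}/4! · (f^{(3)}(33) − f^{(3)}(5)) = −1/720 · (65340.0 − 1500.00) = -88.6667.

S_2 ≈ 2.35305e+08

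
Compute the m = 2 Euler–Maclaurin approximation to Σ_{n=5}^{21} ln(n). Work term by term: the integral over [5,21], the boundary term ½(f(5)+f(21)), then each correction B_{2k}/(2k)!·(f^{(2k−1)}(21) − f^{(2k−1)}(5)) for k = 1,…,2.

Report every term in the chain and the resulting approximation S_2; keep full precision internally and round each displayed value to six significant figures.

S_2 ≈ 42.2021

The integral term ∫_5^21 ln(x) dx = 39.8878.
½[f(5) + f(21)] = ½[1.60944 + 3.04452] = 2.32698.
So far: 42.2148.
Order-1 term: 1/12 · (0.0476190 − 0.200000) = -0.0126984.
Partial sum through k=1: 42.2021.
Order-2 term: −1/720 · (0.000215959 − 0.0160000) = 2.19223e-05.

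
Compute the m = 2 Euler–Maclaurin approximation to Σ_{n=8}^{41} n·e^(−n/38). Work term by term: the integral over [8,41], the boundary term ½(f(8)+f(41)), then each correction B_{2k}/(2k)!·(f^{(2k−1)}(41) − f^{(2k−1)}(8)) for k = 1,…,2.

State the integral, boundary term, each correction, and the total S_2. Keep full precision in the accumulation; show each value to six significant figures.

The integral term ∫_8^41 x·e^(−x/38) dx = 395.616.
Endpoint term: (f(8) + f(41))/2 = (6.48126 + 13.9381)/2 = 10.2097.
Running total after boundary: 405.826.
Correction k=1: B_{2}/2! · (f^{(1)}(41) − f^{(1)}(8)) = 1/12 · (-0.0268384 − 0.639598) = -0.0555364.
Running total after k=1: 405.770.
Correction k=2: B_{4}/4! · (f^{(3)}(41) − f^{(3)}(8)) = −1/720 · (0.000452263 − 0.00156504) = 1.54552e-06.

S_2 ≈ 405.770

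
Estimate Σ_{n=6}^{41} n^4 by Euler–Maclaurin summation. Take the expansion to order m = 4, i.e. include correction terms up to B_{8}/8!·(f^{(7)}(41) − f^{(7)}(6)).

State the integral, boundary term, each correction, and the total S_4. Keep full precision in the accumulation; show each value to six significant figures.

Integral: ∫_6^41 x^4 dx = 2.31697e+07.
½[f(6) + f(41)] = ½[1296.00 + 2.82576e+06] = 1.41353e+06.
Running total after boundary: 2.45832e+07.
Correction k=1: B_{2}/2! · (f^{(1)}(41) − f^{(1)}(6)) = 1/12 · (275684 − 864.000) = 22901.7.
Running total after k=1: 2.46061e+07.
Correction k=2: B_{4}/4! · (f^{(3)}(41) − f^{(3)}(6)) = −1/720 · (984.000 − 144.000) = -1.16667.
Running total after k=2: 2.46061e+07.
Correction k=3: B_{6}/6! · (f^{(5)}(41) − f^{(5)}(6)) = 1/30240 · (0.00000 − 0.00000) = 0.00000.
Running total after k=3: 2.46061e+07.
Correction k=4: B_{8}/8! · (f^{(7)}(41) − f^{(7)}(6)) = −1/1209600 · (0.00000 − 0.00000) = 0.00000.

S_4 ≈ 2.46061e+07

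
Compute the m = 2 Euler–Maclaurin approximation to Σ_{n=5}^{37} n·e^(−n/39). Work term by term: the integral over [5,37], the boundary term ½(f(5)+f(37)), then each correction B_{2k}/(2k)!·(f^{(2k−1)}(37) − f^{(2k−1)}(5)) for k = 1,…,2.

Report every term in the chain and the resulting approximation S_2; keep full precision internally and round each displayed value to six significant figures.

Integral: ∫_5^37 x·e^(−x/39) dx = 361.748.
Boundary: ½(f(5) + f(37)) = ½(4.39836 + 14.3278) = 9.36307.
So far: 371.111.
k=1: B_{2}/(2)! × [f^{(1)}(37) − f^{(1)}(5)] = 1/12 × (0.0198583 − 0.766894) = -0.0622530.
Running total after k=1: 371.049.
k=2: B_{4}/(4)! × [f^{(3)}(37) − f^{(3)}(5)] = −1/720 × (0.000522244 − 0.00166091) = 1.58148e-06.

S_2 ≈ 371.049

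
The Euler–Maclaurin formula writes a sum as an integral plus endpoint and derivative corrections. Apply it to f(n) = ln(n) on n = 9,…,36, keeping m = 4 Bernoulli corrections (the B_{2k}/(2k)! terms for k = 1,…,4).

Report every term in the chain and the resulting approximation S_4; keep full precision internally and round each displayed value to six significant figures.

∫_9^36 ln(x) dx evaluates to 82.2317.
Endpoint term: (f(9) + f(36))/2 = (2.19722 + 3.58352)/2 = 2.89037.
So far: 85.1220.
Correction k=1: B_{2}/2! · (f^{(1)}(36) − f^{(1)}(9)) = 1/12 · (0.0277778 − 0.111111) = -0.00694444.
After k=1: 85.1151.
Correction k=2: B_{4}/4! · (f^{(3)}(36) − f^{(3)}(9)) = −1/720 · (4.28669e-05 − 0.00274348) = 3.75086e-06.
After k=2: 85.1151.
Correction k=3: B_{6}/6! · (f^{(5)}(36) − f^{(5)}(9)) = 1/30240 · (3.96916e-07 − 0.000406442) = -1.34274e-08.
After k=3: 85.1151.
Correction k=4: B_{8}/8! · (f^{(7)}(36) − f^{(7)}(9)) = −1/1209600 · (9.18787e-09 − 0.000150534) = 1.24442e-10.

S_4 ≈ 85.1151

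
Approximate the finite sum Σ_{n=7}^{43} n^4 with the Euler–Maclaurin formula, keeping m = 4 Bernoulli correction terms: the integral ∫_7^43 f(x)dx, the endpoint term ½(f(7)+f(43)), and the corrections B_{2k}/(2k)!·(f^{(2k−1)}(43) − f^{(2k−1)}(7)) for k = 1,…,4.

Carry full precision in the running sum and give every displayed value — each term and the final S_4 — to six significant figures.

S_4 ≈ 3.11353e+07

Integral: ∫_7^43 x^4 dx = 2.93983e+07.
½[f(7) + f(43)] = ½[2401.00 + 3.41880e+06] = 1.71060e+06.
Running total after boundary: 3.11089e+07.
Order-1 term: 1/12 · (318028 − 1372.00) = 26388.0.
Running total after k=1: 3.11353e+07.
Order-2 term: −1/720 · (1032.00 − 168.000) = -1.20000.
Running total after k=2: 3.11353e+07.
Order-3 term: 1/30240 · (0.00000 − 0.00000) = 0.00000.
Running total after k=3: 3.11353e+07.
Order-4 term: −1/1209600 · (0.00000 − 0.00000) = 0.00000.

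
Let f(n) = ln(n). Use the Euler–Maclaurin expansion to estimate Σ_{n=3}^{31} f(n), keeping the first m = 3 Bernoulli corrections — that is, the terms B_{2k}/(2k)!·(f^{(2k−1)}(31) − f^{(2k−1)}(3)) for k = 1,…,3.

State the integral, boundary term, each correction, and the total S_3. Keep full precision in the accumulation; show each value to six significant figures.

Integral: ∫_3^31 ln(x) dx = 75.1578.
Boundary: ½(f(3) + f(31)) = ½(1.09861 + 3.43399) = 2.26630.
So far: 77.4241.
Correction k=1: B_{2}/2! · (f^{(1)}(31) − f^{(1)}(3)) = 1/12 · (0.0322581 − 0.333333) = -0.0250896.
Partial sum through k=1: 77.3990.
Correction k=2: B_{4}/4! · (f^{(3)}(31) − f^{(3)}(3)) = −1/720 · (6.71344e-05 − 0.0740741) = 0.000102787.
Partial sum through k=2: 77.3991.
Correction k=3: B_{6}/6! · (f^{(5)}(31) − f^{(5)}(3)) = 1/30240 · (8.38306e-07 − 0.0987654) = -3.26602e-06.

S_3 ≈ 77.3991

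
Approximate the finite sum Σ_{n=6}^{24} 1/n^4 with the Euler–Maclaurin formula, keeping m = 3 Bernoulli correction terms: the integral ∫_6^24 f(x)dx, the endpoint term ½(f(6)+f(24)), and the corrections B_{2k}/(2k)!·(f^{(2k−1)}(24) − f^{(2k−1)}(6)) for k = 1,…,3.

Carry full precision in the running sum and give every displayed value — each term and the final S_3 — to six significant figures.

The integral term ∫_6^24 1/x^4 dx = 0.00151910.
Endpoint term: (f(6) + f(24))/2 = (0.000771605 + 3.01408e-06)/2 = 0.000387310.
Integral + boundary = 0.00190641.
Order-1 term: 1/12 · (-5.02347e-07 − (-0.000514403)) = 4.28251e-05.
Running total after k=1: 0.00194923.
Order-2 term: −1/720 · (-2.61639e-08 − (-0.000428669)) = -5.95338e-07.
Running total after k=2: 0.00194864.
Order-3 term: 1/30240 · (-2.54371e-09 − (-0.000666819)) = 2.20508e-08.

S_3 ≈ 0.00194866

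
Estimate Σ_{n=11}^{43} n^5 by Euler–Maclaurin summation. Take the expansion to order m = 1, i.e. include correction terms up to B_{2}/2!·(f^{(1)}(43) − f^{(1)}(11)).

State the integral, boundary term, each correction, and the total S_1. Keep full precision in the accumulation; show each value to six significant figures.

∫_11^43 x^5 dx evaluates to 1.05327e+09.
Endpoint term: (f(11) + f(43))/2 = (161051 + 1.47008e+08)/2 = 7.35847e+07.
So far: 1.12685e+09.
Correction k=1: B_{2}/2! · (f^{(1)}(43) − f^{(1)}(11)) = 1/12 · (1.70940e+07 − 73205.0) = 1.41840e+06.

S_1 ≈ 1.12827e+09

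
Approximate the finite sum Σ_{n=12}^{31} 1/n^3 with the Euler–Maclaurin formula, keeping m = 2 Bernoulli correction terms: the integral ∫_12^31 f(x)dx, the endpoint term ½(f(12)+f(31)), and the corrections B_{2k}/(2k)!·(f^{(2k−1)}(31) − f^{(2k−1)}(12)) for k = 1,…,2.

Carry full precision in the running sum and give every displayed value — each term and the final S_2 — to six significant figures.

S_2 ≈ 0.00326982

Integral: ∫_12^31 1/x^3 dx = 0.00295193.
Boundary: ½(f(12) + f(31)) = ½(0.000578704 + 3.35672e-05) = 0.000306135.
So far: 0.00325807.
Order-1 term: 1/12 · (-3.24844e-06 − (-0.000144676)) = 1.17856e-05.
Partial sum through k=1: 0.00326985.
Order-2 term: −1/720 · (-6.76054e-08 − (-2.00939e-05)) = -2.78143e-08.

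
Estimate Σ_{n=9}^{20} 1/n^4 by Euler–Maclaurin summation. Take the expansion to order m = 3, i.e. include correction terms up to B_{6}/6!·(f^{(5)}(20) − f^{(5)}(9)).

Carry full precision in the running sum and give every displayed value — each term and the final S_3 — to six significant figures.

S_3 ≈ 0.000500420

Integral: ∫_9^20 1/x^4 dx = 0.000415581.
½[f(9) + f(20)] = ½[0.000152416 + 6.25000e-06] = 7.93329e-05.
Integral + boundary = 0.000494914.
Order-1 term: 1/12 · (-1.25000e-06 − (-6.77404e-05)) = 5.54086e-06.
After k=1: 0.000500454.
Order-2 term: −1/720 · (-9.37500e-08 − (-2.50890e-05)) = -3.47157e-08.
After k=2: 0.000500420.
Order-3 term: 1/30240 · (-1.31250e-08 − (-1.73455e-05)) = 5.73160e-10.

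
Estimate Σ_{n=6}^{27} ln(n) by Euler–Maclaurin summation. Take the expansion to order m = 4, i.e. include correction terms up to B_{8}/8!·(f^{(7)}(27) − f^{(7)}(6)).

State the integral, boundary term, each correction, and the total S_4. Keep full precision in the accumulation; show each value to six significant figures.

The integral term ∫_6^27 ln(x) dx = 57.2370.
Boundary: ½(f(6) + f(27)) = ½(1.79176 + 3.29584) = 2.54380.
So far: 59.7808.
Correction k=1: B_{2}/2! · (f^{(1)}(27) − f^{(1)}(6)) = 1/12 · (0.0370370 − 0.166667) = -0.0108025.
Running total after k=1: 59.7700.
Correction k=2: B_{4}/4! · (f^{(3)}(27) − f^{(3)}(6)) = −1/720 · (0.000101611 − 0.00925926) = 1.27190e-05.
Running total after k=2: 59.7700.
Correction k=3: B_{6}/6! · (f^{(5)}(27) − f^{(5)}(6)) = 1/30240 · (1.67260e-06 − 0.00308642) = -1.02009e-07.
Running total after k=3: 59.7700.
Correction k=4: B_{8}/8! · (f^{(7)}(27) − f^{(7)}(6)) = −1/1209600 · (6.88313e-08 − 0.00257202) = 2.12628e-09.

S_4 ≈ 59.7700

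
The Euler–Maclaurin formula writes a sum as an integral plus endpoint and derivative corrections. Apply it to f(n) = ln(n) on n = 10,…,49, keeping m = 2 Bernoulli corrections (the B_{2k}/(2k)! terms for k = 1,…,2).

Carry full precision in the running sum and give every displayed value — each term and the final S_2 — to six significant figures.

S_2 ≈ 131.764

Integral: ∫_10^49 ln(x) dx = 128.673.
½[f(10) + f(49)] = ½[2.30259 + 3.89182] = 3.09720.
Integral + boundary = 131.771.
Correction k=1: B_{2}/2! · (f^{(1)}(49) − f^{(1)}(10)) = 1/12 · (0.0204082 − 0.100000) = -0.00663265.
After k=1: 131.764.
Correction k=2: B_{4}/4! · (f^{(3)}(49) − f^{(3)}(10)) = −1/720 · (1.69997e-05 − 0.00200000) = 2.75417e-06.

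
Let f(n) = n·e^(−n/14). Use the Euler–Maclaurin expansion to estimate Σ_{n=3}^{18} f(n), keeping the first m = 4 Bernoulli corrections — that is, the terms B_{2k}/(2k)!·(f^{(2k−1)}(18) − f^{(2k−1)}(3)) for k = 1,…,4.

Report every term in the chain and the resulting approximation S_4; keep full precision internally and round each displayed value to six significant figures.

∫_3^18 x·e^(−x/14) dx evaluates to 68.2431.
Endpoint term: (f(3) + f(18))/2 = (2.42135 + 4.97615)/2 = 3.69875.
Integral + boundary = 71.9418.
k=1: B_{2}/(2)! × [f^{(1)}(18) − f^{(1)}(3)] = 1/12 × (-0.0789866 − 0.634164) = -0.0594292.
After k=1: 71.8824.
k=2: B_{4}/(4)! × [f^{(3)}(18) − f^{(3)}(3)] = −1/720 × (0.00241796 − 0.0114714) = 1.25743e-05.
After k=2: 71.8824.
k=3: B_{6}/(6)! × [f^{(5)}(18) − f^{(5)}(3)] = 1/30240 × (2.67291e-05 − 0.000100548) = -2.44109e-09.
After k=3: 71.8824.
k=4: B_{8}/(8)! × [f^{(7)}(18) − f^{(7)}(3)] = −1/1209600 × (2.09805e-07 − 7.27385e-07) = 4.27894e-13.

S_4 ≈ 71.8824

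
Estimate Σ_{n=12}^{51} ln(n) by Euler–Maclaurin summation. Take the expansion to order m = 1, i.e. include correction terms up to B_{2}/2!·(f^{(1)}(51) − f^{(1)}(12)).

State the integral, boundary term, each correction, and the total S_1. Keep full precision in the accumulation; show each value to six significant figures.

∫_12^51 ln(x) dx evaluates to 131.704.
½[f(12) + f(51)] = ½[2.48491 + 3.93183] = 3.20837.
Integral + boundary = 134.913.
Correction k=1: B_{2}/2! · (f^{(1)}(51) − f^{(1)}(12)) = 1/12 · (0.0196078 − 0.0833333) = -0.00531046.

S_1 ≈ 134.907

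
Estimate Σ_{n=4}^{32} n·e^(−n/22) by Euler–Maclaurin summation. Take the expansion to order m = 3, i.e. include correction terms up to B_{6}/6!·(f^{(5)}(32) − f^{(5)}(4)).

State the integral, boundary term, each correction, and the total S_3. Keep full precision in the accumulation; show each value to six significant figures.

S_3 ≈ 204.839

The integral term ∫_4^32 x·e^(−x/22) dx = 199.501.
Endpoint term: (f(4) + f(32))/2 = (3.33501 + 7.47221)/2 = 5.40361.
So far: 204.905.
Correction k=1: B_{2}/2! · (f^{(1)}(32) − f^{(1)}(4)) = 1/12 · (-0.106139 − 0.682161) = -0.0656917.
After k=1: 204.839.
Correction k=2: B_{4}/4! · (f^{(3)}(32) − f^{(3)}(4)) = −1/720 · (0.000745607 − 0.00485468) = 5.70705e-06.
After k=2: 204.839.
Correction k=3: B_{6}/6! · (f^{(5)}(32) − f^{(5)}(4)) = 1/30240 · (3.53411e-06 − 1.71486e-05) = -4.50216e-10.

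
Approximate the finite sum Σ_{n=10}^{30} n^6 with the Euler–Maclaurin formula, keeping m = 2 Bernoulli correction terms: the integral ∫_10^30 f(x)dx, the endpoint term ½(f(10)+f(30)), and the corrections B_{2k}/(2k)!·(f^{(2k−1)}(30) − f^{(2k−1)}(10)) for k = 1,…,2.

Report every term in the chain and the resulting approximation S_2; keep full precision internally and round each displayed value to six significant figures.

S_2 ≈ 3.49995e+09

Integral: ∫_10^30 x^6 dx = 3.12286e+09.
Boundary: ½(f(10) + f(30)) = ½(1.00000e+06 + 7.29000e+08) = 3.65000e+08.
Integral + boundary = 3.48786e+09.
k=1: B_{2}/(2)! × [f^{(1)}(30) − f^{(1)}(10)] = 1/12 × (1.45800e+08 − 600000) = 1.21000e+07.
After k=1: 3.49996e+09.
k=2: B_{4}/(4)! × [f^{(3)}(30) − f^{(3)}(10)] = −1/720 × (3.24000e+06 − 120000) = -4333.33.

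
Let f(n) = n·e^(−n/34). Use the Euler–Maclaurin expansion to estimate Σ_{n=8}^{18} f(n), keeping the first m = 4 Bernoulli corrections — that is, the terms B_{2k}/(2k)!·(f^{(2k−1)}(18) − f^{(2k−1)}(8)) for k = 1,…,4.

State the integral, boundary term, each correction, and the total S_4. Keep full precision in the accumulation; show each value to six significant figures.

Integral: ∫_8^18 x·e^(−x/34) dx = 87.3373.
Boundary: ½(f(8) + f(18)) = ½(6.32271 + 10.6011) = 8.46192.
Integral + boundary = 95.7992.
Correction k=1: B_{2}/2! · (f^{(1)}(18) − f^{(1)}(8)) = 1/12 · (0.277154 − 0.604376) = -0.0272686.
Partial sum through k=1: 95.7719.
Correction k=2: B_{4}/4! · (f^{(3)}(18) − f^{(3)}(8)) = −1/720 · (0.00125870 − 0.00189018) = 8.77063e-07.
Partial sum through k=2: 95.7719.
Correction k=3: B_{6}/6! · (f^{(5)}(18) − f^{(5)}(8)) = 1/30240 · (1.97028e-06 − 2.81795e-06) = -2.80314e-11.
Partial sum through k=3: 95.7719.
Correction k=4: B_{8}/8! · (f^{(7)}(18) − f^{(7)}(8)) = −1/1209600 · (2.46689e-09 − 3.46090e-09) = 8.21764e-16.

S_4 ≈ 95.7719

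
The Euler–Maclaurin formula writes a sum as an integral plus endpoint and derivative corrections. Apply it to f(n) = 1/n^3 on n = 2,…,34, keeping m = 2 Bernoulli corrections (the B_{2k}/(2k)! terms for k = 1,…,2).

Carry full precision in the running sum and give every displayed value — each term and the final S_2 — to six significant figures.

∫_2^34 1/x^3 dx evaluates to 0.124567.
Endpoint term: (f(2) + f(34))/2 = (0.125000 + 2.54427e-05)/2 = 0.0625127.
Running total after boundary: 0.187080.
Correction k=1: B_{2}/2! · (f^{(1)}(34) − f^{(1)}(2)) = 1/12 · (-2.24494e-06 − (-0.187500)) = 0.0156248.
Running total after k=1: 0.202705.
Correction k=2: B_{4}/4! · (f^{(3)}(34) − f^{(3)}(2)) = −1/720 · (-3.88399e-08 − (-0.937500)) = -0.00130208.

S_2 ≈ 0.201403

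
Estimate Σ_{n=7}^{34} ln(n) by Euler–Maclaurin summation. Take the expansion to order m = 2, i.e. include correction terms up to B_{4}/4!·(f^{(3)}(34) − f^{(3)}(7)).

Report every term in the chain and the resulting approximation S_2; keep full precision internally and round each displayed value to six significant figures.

S_2 ≈ 82.0016

∫_7^34 ln(x) dx evaluates to 79.2749.
Endpoint term: (f(7) + f(34))/2 = (1.94591 + 3.52636)/2 = 2.73614.
So far: 82.0110.
Order-1 term: 1/12 · (0.0294118 − 0.142857) = -0.00945378.
Running total after k=1: 82.0016.
Order-2 term: −1/720 · (5.08854e-05 − 0.00583090) = 8.02780e-06.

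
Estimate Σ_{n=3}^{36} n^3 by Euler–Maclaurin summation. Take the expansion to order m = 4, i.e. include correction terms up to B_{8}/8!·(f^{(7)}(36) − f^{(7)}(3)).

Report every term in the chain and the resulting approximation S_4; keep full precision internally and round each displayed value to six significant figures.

∫_3^36 x^3 dx evaluates to 419884.
Boundary: ½(f(3) + f(36)) = ½(27.0000 + 46656.0) = 23341.5.
So far: 443225.
k=1: B_{2}/(2)! × [f^{(1)}(36) − f^{(1)}(3)] = 1/12 × (3888.00 − 27.0000) = 321.750.
Running total after k=1: 443547.
k=2: B_{4}/(4)! × [f^{(3)}(36) − f^{(3)}(3)] = −1/720 × (6.00000 − 6.00000) = 0.00000.
Running total after k=2: 443547.
k=3: B_{6}/(6)! × [f^{(5)}(36) − f^{(5)}(3)] = 1/30240 × (0.00000 − 0.00000) = 0.00000.
Running total after k=3: 443547.
k=4: B_{8}/(8)! × [f^{(7)}(36) − f^{(7)}(3)] = −1/1209600 × (0.00000 − 0.00000) = 0.00000.

S_4 ≈ 443547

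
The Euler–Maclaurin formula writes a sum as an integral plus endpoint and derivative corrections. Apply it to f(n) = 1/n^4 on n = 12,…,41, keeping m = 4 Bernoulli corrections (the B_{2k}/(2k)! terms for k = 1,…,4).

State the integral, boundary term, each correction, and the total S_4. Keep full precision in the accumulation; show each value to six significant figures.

S_4 ≈ 0.000213686

∫_12^41 1/x^4 dx evaluates to 0.000188065.
Endpoint term: (f(12) + f(41))/2 = (4.82253e-05 + 3.53887e-07)/2 = 2.42896e-05.
Running total after boundary: 0.000212354.
Order-1 term: 1/12 · (-3.45256e-08 − (-1.60751e-05)) = 1.33671e-06.
After k=1: 0.000213691.
Order-2 term: −1/720 · (-6.16161e-10 − (-3.34898e-06)) = -4.65051e-09.
After k=2: 0.000213686.
Order-3 term: 1/30240 · (-2.05265e-11 − (-1.30238e-06)) = 4.30675e-11.
After k=3: 0.000213686.
Order-4 term: −1/1209600 · (-1.09898e-12 − (-8.13988e-07)) = -6.72939e-13.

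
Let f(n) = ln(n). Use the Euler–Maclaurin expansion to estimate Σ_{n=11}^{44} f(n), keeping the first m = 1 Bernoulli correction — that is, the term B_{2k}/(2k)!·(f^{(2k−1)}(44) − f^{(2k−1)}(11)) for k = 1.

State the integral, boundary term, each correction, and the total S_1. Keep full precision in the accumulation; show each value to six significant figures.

S_1 ≈ 110.213

∫_11^44 ln(x) dx evaluates to 107.127.
Endpoint term: (f(11) + f(44))/2 = (2.39790 + 3.78419)/2 = 3.09104.
Integral + boundary = 110.219.
Order-1 term: 1/12 · (0.0227273 − 0.0909091) = -0.00568182.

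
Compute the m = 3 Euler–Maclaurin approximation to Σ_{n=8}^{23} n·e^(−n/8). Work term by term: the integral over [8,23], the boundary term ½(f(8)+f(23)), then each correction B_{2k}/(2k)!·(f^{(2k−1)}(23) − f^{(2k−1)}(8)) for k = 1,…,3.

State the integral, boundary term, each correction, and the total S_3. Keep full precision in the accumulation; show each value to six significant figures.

S_3 ≈ 35.2089

∫_8^23 x·e^(−x/8) dx evaluates to 33.0974.
Endpoint term: (f(8) + f(23))/2 = (2.94304 + 1.29757)/2 = 2.12030.
So far: 35.2177.
Correction k=1: B_{2}/2! · (f^{(1)}(23) − f^{(1)}(8)) = 1/12 · (-0.105780 − 0.00000) = -0.00881502.
Running total after k=1: 35.2089.
Correction k=2: B_{4}/4! · (f^{(3)}(23) − f^{(3)}(8)) = −1/720 · (0.000110188 − 0.0114962) = 1.58140e-05.
Running total after k=2: 35.2089.
Correction k=3: B_{6}/6! · (f^{(5)}(23) − f^{(5)}(8)) = 1/30240 · (2.92686e-05 − 0.000359257) = -1.09123e-08.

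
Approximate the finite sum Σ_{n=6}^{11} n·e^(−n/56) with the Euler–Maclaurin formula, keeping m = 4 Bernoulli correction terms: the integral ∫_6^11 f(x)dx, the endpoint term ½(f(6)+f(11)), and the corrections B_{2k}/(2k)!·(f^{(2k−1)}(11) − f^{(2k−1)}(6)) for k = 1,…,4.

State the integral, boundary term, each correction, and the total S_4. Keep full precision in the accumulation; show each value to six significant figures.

Integral: ∫_6^11 x·e^(−x/56) dx = 36.3671.
Endpoint term: (f(6) + f(11))/2 = (5.39038 + 9.03826)/2 = 7.21432.
So far: 43.5814.
Order-1 term: 1/12 · (0.660263 − 0.802140) = -0.0118232.
After k=1: 43.5696.
Order-2 term: −1/720 · (0.000734561 − 0.000828742) = 1.30807e-07.
After k=2: 43.5696.
Order-3 term: 1/30240 · (4.01332e-07 − 4.46971e-07) = -1.50919e-12.
After k=3: 43.5696.
Order-4 term: −1/1209600 · (1.81260e-10 − 2.00789e-10) = 1.61452e-17.

S_4 ≈ 43.5696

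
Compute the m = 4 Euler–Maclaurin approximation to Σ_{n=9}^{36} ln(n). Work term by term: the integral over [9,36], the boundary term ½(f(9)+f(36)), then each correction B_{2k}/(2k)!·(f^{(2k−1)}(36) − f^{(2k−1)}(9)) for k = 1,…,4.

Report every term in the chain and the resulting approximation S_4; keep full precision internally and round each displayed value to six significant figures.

S_4 ≈ 85.1151

Integral: ∫_9^36 ln(x) dx = 82.2317.
Boundary: ½(f(9) + f(36)) = ½(2.19722 + 3.58352) = 2.89037.
Integral + boundary = 85.1220.
Order-1 term: 1/12 · (0.0277778 − 0.111111) = -0.00694444.
Partial sum through k=1: 85.1151.
Order-2 term: −1/720 · (4.28669e-05 − 0.00274348) = 3.75086e-06.
Partial sum through k=2: 85.1151.
Order-3 term: 1/30240 · (3.96916e-07 − 0.000406442) = -1.34274e-08.
Partial sum through k=3: 85.1151.
Order-4 term: −1/1209600 · (9.18787e-09 − 0.000150534) = 1.24442e-10.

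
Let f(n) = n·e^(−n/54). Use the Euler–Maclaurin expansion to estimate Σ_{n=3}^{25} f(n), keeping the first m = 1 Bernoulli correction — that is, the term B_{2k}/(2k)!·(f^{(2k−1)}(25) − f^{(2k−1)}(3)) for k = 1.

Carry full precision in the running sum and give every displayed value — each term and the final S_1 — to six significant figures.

S_1 ≈ 235.815

The integral term ∫_3^25 x·e^(−x/54) dx = 226.575.
Boundary: ½(f(3) + f(25)) = ½(2.83788 + 15.7354) = 9.28664.
So far: 235.861.
k=1: B_{2}/(2)! × [f^{(1)}(25) − f^{(1)}(3)] = 1/12 × (0.338020 − 0.893406) = -0.0462822.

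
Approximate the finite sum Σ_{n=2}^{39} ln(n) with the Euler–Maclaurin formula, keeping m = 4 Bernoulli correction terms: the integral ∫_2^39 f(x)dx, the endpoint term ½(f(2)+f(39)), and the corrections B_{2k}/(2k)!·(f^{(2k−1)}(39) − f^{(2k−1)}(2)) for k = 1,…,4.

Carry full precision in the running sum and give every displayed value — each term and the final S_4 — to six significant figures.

S_4 ≈ 106.632

Integral: ∫_2^39 ln(x) dx = 104.493.
Boundary: ½(f(2) + f(39)) = ½(0.693147 + 3.66356) = 2.17835.
So far: 106.671.
Order-1 term: 1/12 · (0.0256410 − 0.500000) = -0.0395299.
Running total after k=1: 106.631.
Order-2 term: −1/720 · (3.37160e-05 − 0.250000) = 0.000347175.
Running total after k=2: 106.632.
Order-3 term: 1/30240 · (2.66004e-07 − 0.750000) = -2.48016e-05.
Running total after k=3: 106.632.
Order-4 term: −1/1209600 · (5.24663e-09 − 5.62500) = 4.65030e-06.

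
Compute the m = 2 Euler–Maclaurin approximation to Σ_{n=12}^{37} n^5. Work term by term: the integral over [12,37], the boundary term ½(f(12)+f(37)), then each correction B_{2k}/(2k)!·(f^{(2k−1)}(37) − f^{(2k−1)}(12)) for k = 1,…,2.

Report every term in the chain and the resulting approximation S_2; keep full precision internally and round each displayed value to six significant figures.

S_2 ≈ 4.62692e+08

The integral term ∫_12^37 x^5 dx = 4.27123e+08.
½[f(12) + f(37)] = ½[248832 + 6.93440e+07] = 3.47964e+07.
Running total after boundary: 4.61920e+08.
Correction k=1: B_{2}/2! · (f^{(1)}(37) − f^{(1)}(12)) = 1/12 · (9.37080e+06 − 103680) = 772260.
Running total after k=1: 4.62692e+08.
Correction k=2: B_{4}/4! · (f^{(3)}(37) − f^{(3)}(12)) = −1/720 · (82140.0 − 8640.00) = -102.083.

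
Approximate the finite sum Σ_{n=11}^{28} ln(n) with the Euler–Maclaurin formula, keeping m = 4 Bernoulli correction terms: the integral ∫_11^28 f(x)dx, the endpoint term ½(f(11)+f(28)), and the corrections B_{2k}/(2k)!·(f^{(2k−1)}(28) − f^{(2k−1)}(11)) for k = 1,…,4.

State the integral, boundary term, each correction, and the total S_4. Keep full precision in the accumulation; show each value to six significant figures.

S_4 ≈ 52.7853

∫_11^28 ln(x) dx evaluates to 49.9249.
Boundary: ½(f(11) + f(28)) = ½(2.39790 + 3.33220) = 2.86505.
Integral + boundary = 52.7899.
Correction k=1: B_{2}/2! · (f^{(1)}(28) − f^{(1)}(11)) = 1/12 · (0.0357143 − 0.0909091) = -0.00459957.
After k=1: 52.7853.
Correction k=2: B_{4}/4! · (f^{(3)}(28) − f^{(3)}(11)) = −1/720 · (9.11079e-05 − 0.00150263) = 1.96045e-06.
After k=2: 52.7853.
Correction k=3: B_{6}/6! · (f^{(5)}(28) − f^{(5)}(11)) = 1/30240 · (1.39451e-06 − 0.000149021) = -4.88183e-09.
After k=3: 52.7853.
Correction k=4: B_{8}/8! · (f^{(7)}(28) − f^{(7)}(11)) = −1/1209600 · (5.33613e-08 − 3.69474e-05) = 3.05010e-11.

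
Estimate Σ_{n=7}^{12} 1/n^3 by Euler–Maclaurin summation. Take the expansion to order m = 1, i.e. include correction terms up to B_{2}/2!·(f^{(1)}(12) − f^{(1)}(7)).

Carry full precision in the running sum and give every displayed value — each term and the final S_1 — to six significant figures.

S_1 ≈ 0.00857100

The integral term ∫_7^12 1/x^3 dx = 0.00673186.
Boundary: ½(f(7) + f(12)) = ½(0.00291545 + 0.000578704) = 0.00174708.
So far: 0.00847894.
Correction k=1: B_{2}/2! · (f^{(1)}(12) − f^{(1)}(7)) = 1/12 · (-0.000144676 − (-0.00124948)) = 9.20670e-05.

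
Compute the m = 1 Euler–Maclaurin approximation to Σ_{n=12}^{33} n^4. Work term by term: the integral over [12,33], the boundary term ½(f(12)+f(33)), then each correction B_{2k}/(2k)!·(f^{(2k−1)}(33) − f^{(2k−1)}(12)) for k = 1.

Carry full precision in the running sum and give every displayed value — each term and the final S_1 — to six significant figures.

S_1 ≈ 8.39204e+06

Integral: ∫_12^33 x^4 dx = 7.77731e+06.
½[f(12) + f(33)] = ½[20736.0 + 1.18592e+06] = 603328.
Integral + boundary = 8.38064e+06.
k=1: B_{2}/(2)! × [f^{(1)}(33) − f^{(1)}(12)] = 1/12 × (143748 − 6912.00) = 11403.0.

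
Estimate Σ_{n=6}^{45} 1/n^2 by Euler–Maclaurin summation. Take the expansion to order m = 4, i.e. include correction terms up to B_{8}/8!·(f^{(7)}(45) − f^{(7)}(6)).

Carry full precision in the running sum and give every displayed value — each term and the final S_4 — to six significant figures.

S_4 ≈ 0.159346

The integral term ∫_6^45 1/x^2 dx = 0.144444.
Boundary: ½(f(6) + f(45)) = ½(0.0277778 + 0.000493827) = 0.0141358.
So far: 0.158580.
k=1: B_{2}/(2)! × [f^{(1)}(45) − f^{(1)}(6)] = 1/12 × (-2.19479e-05 − (-0.00925926)) = 0.000769776.
Partial sum through k=1: 0.159350.
k=2: B_{4}/(4)! × [f^{(3)}(45) − f^{(3)}(6)] = −1/720 × (-1.30061e-07 − (-0.00308642)) = -4.28651e-06.
Partial sum through k=2: 0.159346.
k=3: B_{6}/(6)! × [f^{(5)}(45) − f^{(5)}(6)] = 1/30240 × (-1.92684e-09 − (-0.00257202)) = 8.50534e-08.
Partial sum through k=3: 0.159346.
k=4: B_{8}/(8)! × [f^{(7)}(45) − f^{(7)}(6)] = −1/1209600 × (-5.32854e-11 − (-0.00400091)) = -3.30763e-09.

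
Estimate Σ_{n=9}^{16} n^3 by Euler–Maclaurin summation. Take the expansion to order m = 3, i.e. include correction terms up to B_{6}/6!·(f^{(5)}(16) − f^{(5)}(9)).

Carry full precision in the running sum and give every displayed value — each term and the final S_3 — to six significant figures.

∫_9^16 x^3 dx evaluates to 14743.8.
Endpoint term: (f(9) + f(16))/2 = (729.000 + 4096.00)/2 = 2412.50.
Integral + boundary = 17156.2.
Correction k=1: B_{2}/2! · (f^{(1)}(16) − f^{(1)}(9)) = 1/12 · (768.000 − 243.000) = 43.7500.
After k=1: 17200.0.
Correction k=2: B_{4}/4! · (f^{(3)}(16) − f^{(3)}(9)) = −1/720 · (6.00000 − 6.00000) = 0.00000.
After k=2: 17200.0.
Correction k=3: B_{6}/6! · (f^{(5)}(16) − f^{(5)}(9)) = 1/30240 · (0.00000 − 0.00000) = 0.00000.

S_3 ≈ 17200.0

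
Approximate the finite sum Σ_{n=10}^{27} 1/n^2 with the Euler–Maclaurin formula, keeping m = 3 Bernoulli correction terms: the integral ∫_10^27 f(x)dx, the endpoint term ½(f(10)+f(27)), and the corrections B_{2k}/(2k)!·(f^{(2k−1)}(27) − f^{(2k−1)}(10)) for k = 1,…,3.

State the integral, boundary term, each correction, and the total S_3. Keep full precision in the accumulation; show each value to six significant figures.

∫_10^27 1/x^2 dx evaluates to 0.0629630.
Endpoint term: (f(10) + f(27))/2 = (0.0100000 + 0.00137174)/2 = 0.00568587.
Running total after boundary: 0.0686488.
Correction k=1: B_{2}/2! · (f^{(1)}(27) − f^{(1)}(10)) = 1/12 · (-0.000101611 − (-0.00200000)) = 0.000158199.
Partial sum through k=1: 0.0688070.
Correction k=2: B_{4}/4! · (f^{(3)}(27) − f^{(3)}(10)) = −1/720 · (-1.67260e-06 − (-0.000240000)) = -3.31010e-07.
Partial sum through k=2: 0.0688067.
Correction k=3: B_{6}/6! · (f^{(5)}(27) − f^{(5)}(10)) = 1/30240 · (-6.88313e-08 − (-7.20000e-05)) = 2.37868e-09.

S_3 ≈ 0.0688067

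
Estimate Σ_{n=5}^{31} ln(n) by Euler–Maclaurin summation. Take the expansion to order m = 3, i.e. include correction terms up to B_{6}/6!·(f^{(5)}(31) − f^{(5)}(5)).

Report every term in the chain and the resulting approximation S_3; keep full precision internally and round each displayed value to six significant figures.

S_3 ≈ 74.9142

∫_5^31 ln(x) dx evaluates to 72.4064.
Endpoint term: (f(5) + f(31))/2 = (1.60944 + 3.43399)/2 = 2.52171.
Integral + boundary = 74.9281.
Order-1 term: 1/12 · (0.0322581 − 0.200000) = -0.0139785.
After k=1: 74.9141.
Order-2 term: −1/720 · (6.71344e-05 − 0.0160000) = 2.21290e-05.
After k=2: 74.9142.
Order-3 term: 1/30240 · (8.38306e-07 − 0.00768000) = -2.53941e-07.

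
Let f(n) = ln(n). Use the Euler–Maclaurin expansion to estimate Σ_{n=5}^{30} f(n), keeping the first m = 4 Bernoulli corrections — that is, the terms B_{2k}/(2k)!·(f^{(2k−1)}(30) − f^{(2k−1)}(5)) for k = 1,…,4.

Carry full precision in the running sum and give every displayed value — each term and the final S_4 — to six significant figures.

S_4 ≈ 71.4802

The integral term ∫_5^30 ln(x) dx = 68.9887.
Boundary: ½(f(5) + f(30)) = ½(1.60944 + 3.40120) = 2.50532.
Running total after boundary: 71.4940.
k=1: B_{2}/(2)! × [f^{(1)}(30) − f^{(1)}(5)] = 1/12 × (0.0333333 − 0.200000) = -0.0138889.
After k=1: 71.4802.
k=2: B_{4}/(4)! × [f^{(3)}(30) − f^{(3)}(5)] = −1/720 × (7.40741e-05 − 0.0160000) = 2.21193e-05.
After k=2: 71.4802.
k=3: B_{6}/(6)! × [f^{(5)}(30) − f^{(5)}(5)] = 1/30240 × (9.87654e-07 − 0.00768000) = -2.53936e-07.
After k=3: 71.4802.
k=4: B_{8}/(8)! × [f^{(7)}(30) − f^{(7)}(5)] = −1/1209600 × (3.29218e-08 − 0.00921600) = 7.61902e-09.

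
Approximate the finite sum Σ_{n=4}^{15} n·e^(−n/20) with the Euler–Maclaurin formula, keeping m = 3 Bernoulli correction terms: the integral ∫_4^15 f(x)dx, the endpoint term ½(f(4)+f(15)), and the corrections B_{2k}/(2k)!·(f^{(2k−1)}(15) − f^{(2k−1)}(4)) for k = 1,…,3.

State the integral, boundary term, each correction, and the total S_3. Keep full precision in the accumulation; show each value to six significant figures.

∫_4^15 x·e^(−x/20) dx evaluates to 62.3342.
½[f(4) + f(15)] = ½[3.27492 + 7.08550] = 5.18021.
Integral + boundary = 67.5144.
k=1: B_{2}/(2)! × [f^{(1)}(15) − f^{(1)}(4)] = 1/12 × (0.118092 − 0.654985) = -0.0447411.
Partial sum through k=1: 67.4696.
k=2: B_{4}/(4)! × [f^{(3)}(15) − f^{(3)}(4)] = −1/720 × (0.00265706 − 0.00573112) = 4.26952e-06.
Partial sum through k=2: 67.4696.
k=3: B_{6}/(6)! × [f^{(5)}(15) − f^{(5)}(4)] = 1/30240 × (1.25472e-05 − 2.45619e-05) = -3.97311e-10.

S_3 ≈ 67.4696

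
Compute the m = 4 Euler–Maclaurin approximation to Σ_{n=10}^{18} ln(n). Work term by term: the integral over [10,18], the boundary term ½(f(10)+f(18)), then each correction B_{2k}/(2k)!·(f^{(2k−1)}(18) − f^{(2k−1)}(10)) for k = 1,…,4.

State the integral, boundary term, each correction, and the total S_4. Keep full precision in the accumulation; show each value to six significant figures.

Integral: ∫_10^18 ln(x) dx = 21.0008.
½[f(10) + f(18)] = ½[2.30259 + 2.89037] = 2.59648.
So far: 23.5973.
Order-1 term: 1/12 · (0.0555556 − 0.100000) = -0.00370370.
After k=1: 23.5936.
Order-2 term: −1/720 · (0.000342936 − 0.00200000) = 2.30148e-06.
After k=2: 23.5936.
Order-3 term: 1/30240 · (1.27013e-05 − 0.000240000) = -7.51649e-09.
After k=3: 23.5936.
Order-4 term: −1/1209600 · (1.17605e-06 − 7.20000e-05) = 5.85515e-11.

S_4 ≈ 23.5936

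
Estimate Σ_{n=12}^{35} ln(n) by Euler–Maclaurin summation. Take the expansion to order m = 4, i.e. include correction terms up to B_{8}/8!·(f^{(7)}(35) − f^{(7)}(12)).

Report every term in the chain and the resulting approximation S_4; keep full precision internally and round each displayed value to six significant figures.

S_4 ≈ 74.6339

The integral term ∫_12^35 ln(x) dx = 71.6183.
Boundary: ½(f(12) + f(35)) = ½(2.48491 + 3.55535) = 3.02013.
Running total after boundary: 74.6384.
k=1: B_{2}/(2)! × [f^{(1)}(35) − f^{(1)}(12)] = 1/12 × (0.0285714 − 0.0833333) = -0.00456349.
Running total after k=1: 74.6339.
k=2: B_{4}/(4)! × [f^{(3)}(35) − f^{(3)}(12)] = −1/720 × (4.66472e-05 − 0.00115741) = 1.54272e-06.
Running total after k=2: 74.6339.
k=3: B_{6}/(6)! × [f^{(5)}(35) − f^{(5)}(12)] = 1/30240 × (4.56952e-07 − 9.64506e-05) = -3.17439e-09.
Running total after k=3: 74.6339.
k=4: B_{8}/(8)! × [f^{(7)}(35) − f^{(7)}(12)] = −1/1209600 × (1.11907e-08 − 2.00939e-05) = 1.66028e-11.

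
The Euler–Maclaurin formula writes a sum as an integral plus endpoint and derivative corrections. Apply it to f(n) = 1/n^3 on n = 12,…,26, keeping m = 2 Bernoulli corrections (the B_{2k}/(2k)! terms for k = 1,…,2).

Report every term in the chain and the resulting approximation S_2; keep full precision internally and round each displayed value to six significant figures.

Integral: ∫_12^26 1/x^3 dx = 0.00273258.
Boundary: ½(f(12) + f(26)) = ½(0.000578704 + 5.68958e-05) = 0.000317800.
Integral + boundary = 0.00305038.
Order-1 term: 1/12 · (-6.56490e-06 − (-0.000144676)) = 1.15093e-05.
Running total after k=1: 0.00306189.
Order-2 term: −1/720 · (-1.94228e-07 − (-2.00939e-05)) = -2.76384e-08.

S_2 ≈ 0.00306186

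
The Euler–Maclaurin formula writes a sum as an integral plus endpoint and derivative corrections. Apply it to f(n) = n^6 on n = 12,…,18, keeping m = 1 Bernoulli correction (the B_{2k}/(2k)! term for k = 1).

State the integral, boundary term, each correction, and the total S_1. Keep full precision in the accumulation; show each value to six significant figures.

∫_12^18 x^6 dx evaluates to 8.23412e+07.
½[f(12) + f(18)] = ½[2.98598e+06 + 3.40122e+07] = 1.84991e+07.
So far: 1.00840e+08.
Order-1 term: 1/12 · (1.13374e+07 − 1.49299e+06) = 820368.

S_1 ≈ 1.01661e+08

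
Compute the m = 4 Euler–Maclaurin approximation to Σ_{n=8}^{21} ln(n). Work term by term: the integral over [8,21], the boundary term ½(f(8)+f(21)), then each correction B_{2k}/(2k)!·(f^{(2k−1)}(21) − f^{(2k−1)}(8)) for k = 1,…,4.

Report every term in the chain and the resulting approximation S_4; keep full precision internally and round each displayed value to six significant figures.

The integral term ∫_8^21 ln(x) dx = 34.2994.
Boundary: ½(f(8) + f(21)) = ½(2.07944 + 3.04452) = 2.56198.
So far: 36.8614.
Correction k=1: B_{2}/2! · (f^{(1)}(21) − f^{(1)}(8)) = 1/12 · (0.0476190 − 0.125000) = -0.00644841.
Running total after k=1: 36.8550.
Correction k=2: B_{4}/4! · (f^{(3)}(21) − f^{(3)}(8)) = −1/720 · (0.000215959 − 0.00390625) = 5.12540e-06.
Running total after k=2: 36.8550.
Correction k=3: B_{6}/6! · (f^{(5)}(21) − f^{(5)}(8)) = 1/30240 · (5.87645e-06 − 0.000732422) = -2.40260e-08.
Running total after k=3: 36.8550.
Correction k=4: B_{8}/8! · (f^{(7)}(21) − f^{(7)}(8)) = −1/1209600 · (3.99758e-07 − 0.000343323) = 2.83501e-10.

S_4 ≈ 36.8550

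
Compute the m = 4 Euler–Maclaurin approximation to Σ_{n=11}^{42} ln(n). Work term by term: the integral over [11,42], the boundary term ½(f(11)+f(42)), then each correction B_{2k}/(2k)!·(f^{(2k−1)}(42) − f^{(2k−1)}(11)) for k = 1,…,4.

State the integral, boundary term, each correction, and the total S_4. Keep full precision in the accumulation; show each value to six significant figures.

Integral: ∫_11^42 ln(x) dx = 99.6053.
½[f(11) + f(42)] = ½[2.39790 + 3.73767] = 3.06778.
So far: 102.673.
k=1: B_{2}/(2)! × [f^{(1)}(42) − f^{(1)}(11)] = 1/12 × (0.0238095 − 0.0909091) = -0.00559163.
Partial sum through k=1: 102.667.
k=2: B_{4}/(4)! × [f^{(3)}(42) − f^{(3)}(11)] = −1/720 × (2.69949e-05 − 0.00150263) = 2.04949e-06.
Partial sum through k=2: 102.667.
k=3: B_{6}/(6)! × [f^{(5)}(42) − f^{(5)}(11)] = 1/30240 × (1.83639e-07 − 0.000149021) = -4.92187e-09.
Partial sum through k=3: 102.667.
k=4: B_{8}/(8)! × [f^{(7)}(42) − f^{(7)}(11)] = −1/1209600 × (3.12311e-09 − 3.69474e-05) = 3.05425e-11.

S_4 ≈ 102.667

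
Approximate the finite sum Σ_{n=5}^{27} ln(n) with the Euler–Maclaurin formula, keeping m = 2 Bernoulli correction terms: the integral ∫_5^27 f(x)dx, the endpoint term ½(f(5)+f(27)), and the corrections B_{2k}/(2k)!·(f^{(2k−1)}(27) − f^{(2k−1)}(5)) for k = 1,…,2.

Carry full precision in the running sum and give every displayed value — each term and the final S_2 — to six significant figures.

Integral: ∫_5^27 ln(x) dx = 58.9404.
Endpoint term: (f(5) + f(27))/2 = (1.60944 + 3.29584)/2 = 2.45264.
So far: 61.3930.
Order-1 term: 1/12 · (0.0370370 − 0.200000) = -0.0135802.
Running total after k=1: 61.3795.
Order-2 term: −1/720 · (0.000101611 − 0.0160000) = 2.20811e-05.

S_2 ≈ 61.3795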